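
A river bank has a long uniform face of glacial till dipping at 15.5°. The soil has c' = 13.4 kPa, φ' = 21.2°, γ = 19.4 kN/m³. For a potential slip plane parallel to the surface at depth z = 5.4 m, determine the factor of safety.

FS = 1.90

For an infinite slope with a slip plane parallel to the surface (no pore pressure): FS = [c' + γz cos²β tanφ'] / [γz sinβ cosβ].
γz = 19.4·5.4 = 104.76 kN/m²
Numerator = 13.4 + 104.76·cos²15.5°·tan21.2° = 13.4 + 104.76·0.9286·0.3879 = 51.132 kPa
Denominator = 104.76·sin15.5°·cos15.5° = 104.76·0.2672·0.9636 = 26.978 kPa
FS = 51.132 / 26.978 = 1.895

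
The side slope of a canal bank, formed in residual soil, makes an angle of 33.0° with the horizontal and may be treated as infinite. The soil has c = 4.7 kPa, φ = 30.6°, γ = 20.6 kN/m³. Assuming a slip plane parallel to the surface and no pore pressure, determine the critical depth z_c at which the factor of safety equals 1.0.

Setting FS = 1.00 in FS = [c + γz cos²β tanφ] / [γz sinβ cosβ] and solving for z:
z = c / [γ cosβ (FS·sinβ − cosβ·tanφ)]
  = 4.7 / [20.6·cos33.0°·(1.00·sin33.0° − cos33.0°·tan30.6°)]
  = 4.7 / [20.6·0.8387·(1.00·0.5446 − 0.8387·0.5914)]
  = 4.7 / 0.8405 = 5.592 m

z_c = 5.59 m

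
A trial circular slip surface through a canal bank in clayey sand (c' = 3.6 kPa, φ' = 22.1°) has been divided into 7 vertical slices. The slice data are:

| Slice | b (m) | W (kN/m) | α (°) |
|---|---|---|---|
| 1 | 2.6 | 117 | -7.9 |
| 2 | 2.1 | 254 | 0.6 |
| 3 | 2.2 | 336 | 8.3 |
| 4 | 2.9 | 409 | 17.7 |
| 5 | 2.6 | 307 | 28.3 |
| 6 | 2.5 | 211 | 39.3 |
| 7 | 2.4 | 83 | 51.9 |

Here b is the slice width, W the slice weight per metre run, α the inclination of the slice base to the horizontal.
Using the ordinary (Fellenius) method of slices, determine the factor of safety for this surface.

FS = 1.41

Ordinary method of slices: FS = Σ[c'·Δl_i + (W_i cosα_i)·tanφ'] / Σ W_i sinα_i, with Δl_i = b_i / cosα_i.
Slice 1: Δl = 2.6/cos(-7.9°) = 2.625 m; N'_1 = 117·cos(-7.9°) = 115.9; c'Δl = 9.45; W sinα = -16.1
Slice 2: Δl = 2.1/cos0.6° = 2.100 m; N'_2 = 254·cos0.6° = 254.0; c'Δl = 7.56; W sinα = 2.7
Slice 3: Δl = 2.2/cos8.3° = 2.223 m; N'_3 = 336·cos8.3° = 332.5; c'Δl = 8.00; W sinα = 48.5
Slice 4: Δl = 2.9/cos17.7° = 3.044 m; N'_4 = 409·cos17.7° = 389.6; c'Δl = 10.96; W sinα = 124.3
Slice 5: Δl = 2.6/cos28.3° = 2.953 m; N'_5 = 307·cos28.3° = 270.3; c'Δl = 10.63; W sinα = 145.5
Slice 6: Δl = 2.5/cos39.3° = 3.231 m; N'_6 = 211·cos39.3° = 163.3; c'Δl = 11.63; W sinα = 133.6
Slice 7: Δl = 2.4/cos51.9° = 3.890 m; N'_7 = 83·cos51.9° = 51.2; c'Δl = 14.00; W sinα = 65.3
Σc'Δl = 72.2 kN/m; ΣN' = 1576.8 kN/m; ΣW sinα = 503.9 kN/m
Resisting = 72.2 + 1576.8·tan22.1° = 72.2 + 640.3 = 712.5 kN/m
FS = 712.5 / 503.9 = 1.414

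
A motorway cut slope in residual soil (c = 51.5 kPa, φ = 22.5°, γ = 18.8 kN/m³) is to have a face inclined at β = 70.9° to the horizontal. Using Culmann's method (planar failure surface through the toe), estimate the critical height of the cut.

Culmann's analysis gives the critical failure plane at α_cr = (β + φ)/2 = (70.9 + 22.5)/2 = 46.7°, and the critical height
H_c = (4c/γ) · sinβ cosφ / [1 − cos(β − φ)]
    = (4·51.5/18.8) · sin70.9°·cos22.5° / [1 − cos(48.4°)]
    = 10.957 · 0.9449·0.9239 / [1 − 0.6639]
    = 10.957 · 0.8730 / 0.3361
    = 28.46 m

H_c = 28.46 m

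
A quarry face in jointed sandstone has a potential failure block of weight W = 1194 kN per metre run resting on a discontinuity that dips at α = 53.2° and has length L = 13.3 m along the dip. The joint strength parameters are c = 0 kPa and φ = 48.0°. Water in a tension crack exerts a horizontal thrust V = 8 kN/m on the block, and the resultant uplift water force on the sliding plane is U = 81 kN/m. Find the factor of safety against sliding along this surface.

FS = 0.73

Resolving the block weight along and normal to the plane and applying the Mohr–Coulomb strength on the joint:
N' = W cosα − U − V sinα = 1194·cos53.2° − 81 − 8·sin53.2° = 627.8 kN/m
Driving force T = W sinα + V cosα = 1194·sin53.2° + 8·cos53.2° = 960.9 kN/m
Resisting force R = c·L + N'·tanφ = 0·13.3 + 627.8·tan48.0° = 0.0 + 697.3 = 697.3 kN/m
FS = R / T = 697.3 / 960.9 = 0.726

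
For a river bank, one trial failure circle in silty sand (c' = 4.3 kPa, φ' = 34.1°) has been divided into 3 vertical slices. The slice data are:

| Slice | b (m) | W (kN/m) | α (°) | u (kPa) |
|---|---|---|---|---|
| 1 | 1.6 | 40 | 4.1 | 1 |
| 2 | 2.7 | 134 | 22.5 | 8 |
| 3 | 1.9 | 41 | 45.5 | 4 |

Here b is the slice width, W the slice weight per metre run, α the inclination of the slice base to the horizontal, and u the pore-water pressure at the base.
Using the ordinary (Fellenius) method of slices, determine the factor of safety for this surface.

FS = 1.64

Ordinary method of slices: FS = Σ[c'·Δl_i + (W_i cosα_i − u_i·Δl_i)·tanφ'] / Σ W_i sinα_i, with Δl_i = b_i / cosα_i.
Slice 1: Δl = 1.6/cos4.1° = 1.604 m; N'_1 = 40·cos4.1° − 1·1.604 = 38.3; c'Δl = 6.90; W sinα = 2.9
Slice 2: Δl = 2.7/cos22.5° = 2.922 m; N'_2 = 134·cos22.5° − 8·2.922 = 100.4; c'Δl = 12.57; W sinα = 51.3
Slice 3: Δl = 1.9/cos45.5° = 2.711 m; N'_3 = 41·cos45.5° − 4·2.711 = 17.9; c'Δl = 11.66; W sinα = 29.2
Σc'Δl = 31.1 kN/m; ΣN' = 156.6 kN/m; ΣW sinα = 83.4 kN/m
Resisting = 31.1 + 156.6·tan34.1° = 31.1 + 106.0 = 137.2 kN/m
FS = 137.2 / 83.4 = 1.645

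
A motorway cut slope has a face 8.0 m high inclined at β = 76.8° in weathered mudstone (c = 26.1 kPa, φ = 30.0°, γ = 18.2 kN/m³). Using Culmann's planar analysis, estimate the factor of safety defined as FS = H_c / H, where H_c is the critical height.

FS = 1.92

H_c = (4c/γ) · sinβ cosφ / [1 − cos(β − φ)]
    = (4·26.1/18.2) · sin76.8°·cos30.0° / [1 − cos46.8°]
    = 5.736 · 0.8431 / 0.3155 = 15.33 m
FS = H_c / H = 15.33 / 8.0 = 1.916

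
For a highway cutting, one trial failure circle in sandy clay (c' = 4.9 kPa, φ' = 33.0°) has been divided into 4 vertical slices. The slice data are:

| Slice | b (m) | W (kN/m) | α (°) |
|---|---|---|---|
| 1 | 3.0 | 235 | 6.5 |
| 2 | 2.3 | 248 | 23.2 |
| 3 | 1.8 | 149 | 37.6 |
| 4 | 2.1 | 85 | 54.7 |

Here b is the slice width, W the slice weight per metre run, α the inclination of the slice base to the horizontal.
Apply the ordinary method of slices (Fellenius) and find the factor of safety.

Ordinary method of slices: FS = Σ[c'·Δl_i + (W_i cosα_i)·tanφ'] / Σ W_i sinα_i, with Δl_i = b_i / cosα_i.
Slice 1: Δl = 3.0/cos6.5° = 3.019 m; N'_1 = 235·cos6.5° = 233.5; c'Δl = 14.80; W sinα = 26.6
Slice 2: Δl = 2.3/cos23.2° = 2.502 m; N'_2 = 248·cos23.2° = 227.9; c'Δl = 12.26; W sinα = 97.7
Slice 3: Δl = 1.8/cos37.6° = 2.272 m; N'_3 = 149·cos37.6° = 118.1; c'Δl = 11.13; W sinα = 90.9
Slice 4: Δl = 2.1/cos54.7° = 3.634 m; N'_4 = 85·cos54.7° = 49.1; c'Δl = 17.81; W sinα = 69.4
Σc'Δl = 56.0 kN/m; ΣN' = 628.6 kN/m; ΣW sinα = 284.6 kN/m
Resisting = 56.0 + 628.6·tan33.0° = 56.0 + 408.2 = 464.2 kN/m
FS = 464.2 / 284.6 = 1.631

FS = 1.63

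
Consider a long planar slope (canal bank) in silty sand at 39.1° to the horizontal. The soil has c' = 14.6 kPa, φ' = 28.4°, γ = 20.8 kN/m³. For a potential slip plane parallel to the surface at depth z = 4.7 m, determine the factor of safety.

For an infinite slope with a slip plane parallel to the surface (no pore pressure): FS = [c' + γz cos²β tanφ'] / [γz sinβ cosβ].
γz = 20.8·4.7 = 97.76 kN/m²
Numerator = 14.6 + 97.76·cos²39.1°·tan28.4° = 14.6 + 97.76·0.6022·0.5407 = 46.434 kPa
Denominator = 97.76·sin39.1°·cos39.1° = 97.76·0.6307·0.7760 = 47.847 kPa
FS = 46.434 / 47.847 = 0.970

FS = 0.97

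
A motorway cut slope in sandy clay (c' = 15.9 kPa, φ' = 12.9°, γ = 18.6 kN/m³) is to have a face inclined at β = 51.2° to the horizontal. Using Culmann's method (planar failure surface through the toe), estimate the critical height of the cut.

Culmann's analysis gives the critical failure plane at α_cr = (β + φ')/2 = (51.2 + 12.9)/2 = 32.1°, and the critical height
H_c = (4c'/γ) · sinβ cosφ' / [1 − cos(β − φ')]
    = (4·15.9/18.6) · sin51.2°·cos12.9° / [1 − cos(38.3°)]
    = 3.419 · 0.7793·0.9748 / [1 − 0.7848]
    = 3.419 · 0.7597 / 0.2152
    = 12.07 m

H_c = 12.07 m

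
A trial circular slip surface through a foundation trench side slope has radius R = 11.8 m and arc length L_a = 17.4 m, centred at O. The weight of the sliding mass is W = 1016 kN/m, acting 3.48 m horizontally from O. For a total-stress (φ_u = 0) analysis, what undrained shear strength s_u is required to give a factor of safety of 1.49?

FS = s_u·L_a·R / (W·d), so s_u = FS·W·d / (L_a·R).
s_u = 1.49·1016·3.48 / (17.40·11.8) = 5268.2 / 205.32 = 25.66 kPa

s_u = 25.7 kPa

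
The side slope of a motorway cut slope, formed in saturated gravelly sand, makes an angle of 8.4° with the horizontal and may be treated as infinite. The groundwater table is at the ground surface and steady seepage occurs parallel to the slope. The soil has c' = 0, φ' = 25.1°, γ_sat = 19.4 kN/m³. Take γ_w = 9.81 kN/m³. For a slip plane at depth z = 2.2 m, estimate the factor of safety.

FS = 1.57

With seepage parallel to the slope and the water table at the surface, the effective normal stress on the slip plane uses the buoyant unit weight γ' = γ_sat − γ_w while the driving shear stress uses γ_sat:
FS = [c' + γ' z cos²β tanφ'] / [γ_sat z sinβ cosβ]
(For c' = 0 this reduces to FS = (γ'/γ_sat)·tanφ'/tanβ.)
γ' = 19.4 − 9.81 = 9.59 kN/m³
Numerator = 0.0 + 9.59·2.2·cos²8.4°·tan25.1° = 0.0 + 9.59·2.2·0.9787·0.4684 = 9.672 kPa
Denominator = 19.4·2.2·sin8.4°·cos8.4° = 19.4·2.2·0.1461·0.9893 = 6.168 kPa
FS = 9.672 / 6.168 = 1.568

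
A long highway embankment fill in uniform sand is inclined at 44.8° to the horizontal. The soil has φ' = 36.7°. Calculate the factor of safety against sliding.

For a dry cohesionless infinite slope the factor of safety is FS = tanφ' / tanβ.
FS = tan36.7° / tan44.8° = 0.7454 / 0.9930 = 0.751

FS = 0.75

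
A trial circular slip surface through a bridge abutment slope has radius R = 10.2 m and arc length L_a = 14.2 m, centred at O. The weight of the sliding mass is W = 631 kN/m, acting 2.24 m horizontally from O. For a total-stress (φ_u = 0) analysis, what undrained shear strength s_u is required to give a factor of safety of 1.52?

s_u = 14.8 kPa

FS = s_u·L_a·R / (W·d), so s_u = FS·W·d / (L_a·R).
s_u = 1.52·631·2.24 / (14.20·10.2) = 2148.4 / 144.84 = 14.83 kPa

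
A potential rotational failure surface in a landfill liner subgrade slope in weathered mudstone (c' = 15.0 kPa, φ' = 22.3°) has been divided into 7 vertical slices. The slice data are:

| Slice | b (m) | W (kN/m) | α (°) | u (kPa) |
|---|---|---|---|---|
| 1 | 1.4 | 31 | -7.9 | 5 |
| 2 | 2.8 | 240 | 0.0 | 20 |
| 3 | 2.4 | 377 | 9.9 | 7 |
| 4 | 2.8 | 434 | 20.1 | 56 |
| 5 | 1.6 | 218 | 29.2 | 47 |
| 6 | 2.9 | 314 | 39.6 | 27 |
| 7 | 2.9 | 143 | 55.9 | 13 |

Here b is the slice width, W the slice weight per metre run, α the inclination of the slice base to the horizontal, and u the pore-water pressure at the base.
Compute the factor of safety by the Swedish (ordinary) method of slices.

FS = 1.17

Ordinary method of slices: FS = Σ[c'·Δl_i + (W_i cosα_i − u_i·Δl_i)·tanφ'] / Σ W_i sinα_i, with Δl_i = b_i / cosα_i.
Slice 1: Δl = 1.4/cos(-7.9°) = 1.413 m; N'_1 = 31·cos(-7.9°) − 5·1.413 = 23.6; c'Δl = 21.20; W sinα = -4.3
Slice 2: Δl = 2.8/cos0.0° = 2.800 m; N'_2 = 240·cos0.0° − 20·2.800 = 184.0; c'Δl = 42.00; W sinα = 0.0
Slice 3: Δl = 2.4/cos9.9° = 2.436 m; N'_3 = 377·cos9.9° − 7·2.436 = 354.3; c'Δl = 36.54; W sinα = 64.8
Slice 4: Δl = 2.8/cos20.1° = 2.982 m; N'_4 = 434·cos20.1° − 56·2.982 = 240.6; c'Δl = 44.72; W sinα = 149.1
Slice 5: Δl = 1.6/cos29.2° = 1.833 m; N'_5 = 218·cos29.2° − 47·1.833 = 104.1; c'Δl = 27.49; W sinα = 106.4
Slice 6: Δl = 2.9/cos39.6° = 3.764 m; N'_6 = 314·cos39.6° − 27·3.764 = 140.3; c'Δl = 56.46; W sinα = 200.2
Slice 7: Δl = 2.9/cos55.9° = 5.173 m; N'_7 = 143·cos55.9° − 13·5.173 = 12.9; c'Δl = 77.59; W sinα = 118.4
Σc'Δl = 306.0 kN/m; ΣN' = 1060.0 kN/m; ΣW sinα = 634.6 kN/m
Resisting = 306.0 + 1060.0·tan22.3° = 306.0 + 434.7 = 740.7 kN/m
FS = 740.7 / 634.6 = 1.167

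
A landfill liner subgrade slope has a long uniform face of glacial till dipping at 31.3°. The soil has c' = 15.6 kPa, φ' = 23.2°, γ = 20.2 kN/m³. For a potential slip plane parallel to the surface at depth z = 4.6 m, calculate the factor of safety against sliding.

FS = 1.08

For an infinite slope with a slip plane parallel to the surface (no pore pressure): FS = [c' + γz cos²β tanφ'] / [γz sinβ cosβ].
γz = 20.2·4.6 = 92.92 kN/m²
Numerator = 15.6 + 92.92·cos²31.3°·tan23.2° = 15.6 + 92.92·0.7301·0.4286 = 44.677 kPa
Denominator = 92.92·sin31.3°·cos31.3° = 92.92·0.5195·0.8545 = 41.248 kPa
FS = 44.677 / 41.248 = 1.083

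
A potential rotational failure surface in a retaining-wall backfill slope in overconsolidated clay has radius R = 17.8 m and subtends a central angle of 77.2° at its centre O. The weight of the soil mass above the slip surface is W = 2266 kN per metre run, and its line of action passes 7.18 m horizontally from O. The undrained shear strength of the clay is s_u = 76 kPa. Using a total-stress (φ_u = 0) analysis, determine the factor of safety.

FS = 1.99

Taking moments about the centre O, the resisting moment is provided by the undrained shear strength acting along the arc:
Arc length L_a = R·θ = 17.8·(77.2°·π/180) = 17.8·1.3474 = 23.98 m
M_R = s_u·L_a·R = 76·23.98·17.8 = 32445.0 kN·m/m
M_D = W·d = 2266·7.18 = 16269.9 kN·m/m
FS = M_R / M_D = 32445.0 / 16269.9 = 1.994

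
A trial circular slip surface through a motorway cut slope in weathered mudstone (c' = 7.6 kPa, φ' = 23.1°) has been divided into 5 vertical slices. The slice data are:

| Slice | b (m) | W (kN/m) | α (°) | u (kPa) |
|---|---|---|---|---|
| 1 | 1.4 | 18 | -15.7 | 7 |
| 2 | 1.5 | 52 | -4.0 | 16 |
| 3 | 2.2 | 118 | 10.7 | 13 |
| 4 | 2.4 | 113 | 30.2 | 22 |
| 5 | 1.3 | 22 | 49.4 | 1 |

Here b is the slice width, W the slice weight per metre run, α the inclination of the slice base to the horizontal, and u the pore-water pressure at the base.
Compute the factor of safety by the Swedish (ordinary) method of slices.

FS = 1.71

Ordinary method of slices: FS = Σ[c'·Δl_i + (W_i cosα_i − u_i·Δl_i)·tanφ'] / Σ W_i sinα_i, with Δl_i = b_i / cosα_i.
Slice 1: Δl = 1.4/cos(-15.7°) = 1.454 m; N'_1 = 18·cos(-15.7°) − 7·1.454 = 7.1; c'Δl = 11.05; W sinα = -4.9
Slice 2: Δl = 1.5/cos(-4.0°) = 1.504 m; N'_2 = 52·cos(-4.0°) − 16·1.504 = 27.8; c'Δl = 11.43; W sinα = -3.6
Slice 3: Δl = 2.2/cos10.7° = 2.239 m; N'_3 = 118·cos10.7° − 13·2.239 = 86.8; c'Δl = 17.02; W sinα = 21.9
Slice 4: Δl = 2.4/cos30.2° = 2.777 m; N'_4 = 113·cos30.2° − 22·2.777 = 36.6; c'Δl = 21.10; W sinα = 56.8
Slice 5: Δl = 1.3/cos49.4° = 1.998 m; N'_5 = 22·cos49.4° − 1·1.998 = 12.3; c'Δl = 15.18; W sinα = 16.7
Σc'Δl = 75.8 kN/m; ΣN' = 170.7 kN/m; ΣW sinα = 87.0 kN/m
Resisting = 75.8 + 170.7·tan23.1° = 75.8 + 72.8 = 148.6 kN/m
FS = 148.6 / 87.0 = 1.709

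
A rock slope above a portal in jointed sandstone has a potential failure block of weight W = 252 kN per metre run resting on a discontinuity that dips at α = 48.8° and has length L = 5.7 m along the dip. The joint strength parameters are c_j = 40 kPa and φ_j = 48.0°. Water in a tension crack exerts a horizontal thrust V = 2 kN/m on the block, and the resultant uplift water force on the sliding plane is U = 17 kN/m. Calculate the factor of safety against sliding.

FS = 2.05

Resolving the block weight along and normal to the plane and applying the Mohr–Coulomb strength on the joint:
N' = W cosα − U − V sinα = 252·cos48.8° − 17 − 2·sin48.8° = 147.5 kN/m
Driving force T = W sinα + V cosα = 252·sin48.8° + 2·cos48.8° = 190.9 kN/m
Resisting force R = c_j·L + N'·tanφ_j = 40·5.7 + 147.5·tan48.0° = 228.0 + 163.8 = 391.8 kN/m
FS = R / T = 391.8 / 190.9 = 2.052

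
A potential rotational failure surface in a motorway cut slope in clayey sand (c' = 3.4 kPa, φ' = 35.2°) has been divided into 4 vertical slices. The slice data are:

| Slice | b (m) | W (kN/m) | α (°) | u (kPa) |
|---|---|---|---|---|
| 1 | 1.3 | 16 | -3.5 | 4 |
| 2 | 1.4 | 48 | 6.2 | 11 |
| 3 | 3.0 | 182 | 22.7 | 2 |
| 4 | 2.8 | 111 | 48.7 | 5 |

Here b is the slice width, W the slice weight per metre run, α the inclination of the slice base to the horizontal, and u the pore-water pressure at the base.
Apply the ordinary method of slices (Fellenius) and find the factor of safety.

Ordinary method of slices: FS = Σ[c'·Δl_i + (W_i cosα_i − u_i·Δl_i)·tanφ'] / Σ W_i sinα_i, with Δl_i = b_i / cosα_i.
Slice 1: Δl = 1.3/cos(-3.5°) = 1.302 m; N'_1 = 16·cos(-3.5°) − 4·1.302 = 10.8; c'Δl = 4.43; W sinα = -1.0
Slice 2: Δl = 1.4/cos6.2° = 1.408 m; N'_2 = 48·cos6.2° − 11·1.408 = 32.2; c'Δl = 4.79; W sinα = 5.2
Slice 3: Δl = 3.0/cos22.7° = 3.252 m; N'_3 = 182·cos22.7° − 2·3.252 = 161.4; c'Δl = 11.06; W sinα = 70.2
Slice 4: Δl = 2.8/cos48.7° = 4.242 m; N'_4 = 111·cos48.7° − 5·4.242 = 52.0; c'Δl = 14.42; W sinα = 83.4
Σc'Δl = 34.7 kN/m; ΣN' = 256.4 kN/m; ΣW sinα = 157.8 kN/m
Resisting = 34.7 + 256.4·tan35.2° = 34.7 + 180.9 = 215.6 kN/m
FS = 215.6 / 157.8 = 1.366

FS = 1.37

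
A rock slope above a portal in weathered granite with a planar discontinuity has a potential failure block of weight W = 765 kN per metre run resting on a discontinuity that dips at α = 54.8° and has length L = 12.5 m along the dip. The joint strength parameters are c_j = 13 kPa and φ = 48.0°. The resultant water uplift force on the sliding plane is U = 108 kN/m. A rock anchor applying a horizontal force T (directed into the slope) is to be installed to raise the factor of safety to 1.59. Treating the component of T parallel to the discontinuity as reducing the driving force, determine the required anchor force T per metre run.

Resolving forces along and normal to the sliding plane, with the horizontal anchor force T adding T·sinα to the effective normal force and T·cosα acting up the plane against the driving force:
FS = [c_jL + (W cosα − U + T sinα) tanφ] / [W sinα − T cosα]
Without the anchor: N' = 333.0 kN/m, driving T_d = 625.1 kN/m, resisting R = 13·12.5 + 333.0·tan48.0° = 532.3 kN/m, FS = 0.85.
Setting FS = 1.59 and solving for T:
1.59·(625.1 − T cos54.8°) = 532.3 + T sin54.8°·tan48.0°
T·(sin54.8°·tan48.0° + 1.59·cos54.8°) = 1.59·625.1 − 532.3
T·(0.8171·1.1106 + 1.59·0.5764) = 993.9 − 532.3 = 461.6
T·1.8241 = 461.6
T = 253.1 kN/m

T = 253 kN/m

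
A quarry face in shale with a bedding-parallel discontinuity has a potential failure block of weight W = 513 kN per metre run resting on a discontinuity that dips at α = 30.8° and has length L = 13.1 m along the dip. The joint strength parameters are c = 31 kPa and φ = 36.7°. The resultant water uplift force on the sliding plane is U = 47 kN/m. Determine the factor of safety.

Resolving the block weight along and normal to the plane and applying the Mohr–Coulomb strength on the joint:
N' = W cosα − U = 513·cos30.8° − 47 = 393.6 kN/m
Driving force T = W sinα = 513·sin30.8° = 262.7 kN/m
Resisting force R = c·L + N'·tanφ = 31·13.1 + 393.6·tan36.7° = 406.1 + 293.4 = 699.5 kN/m
FS = R / T = 699.5 / 262.7 = 2.663

FS = 2.66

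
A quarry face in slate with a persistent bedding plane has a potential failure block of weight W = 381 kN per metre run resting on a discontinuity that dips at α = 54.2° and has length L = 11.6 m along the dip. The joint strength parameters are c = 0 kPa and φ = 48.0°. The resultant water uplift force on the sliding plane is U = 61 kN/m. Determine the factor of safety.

Resolving the block weight along and normal to the plane and applying the Mohr–Coulomb strength on the joint:
N' = W cosα − U = 381·cos54.2° − 61 = 161.9 kN/m
Driving force T = W sinα = 381·sin54.2° = 309.0 kN/m
Resisting force R = c·L + N'·tanφ = 0·11.6 + 161.9·tan48.0° = 0.0 + 179.8 = 179.8 kN/m
FS = R / T = 179.8 / 309.0 = 0.582

FS = 0.58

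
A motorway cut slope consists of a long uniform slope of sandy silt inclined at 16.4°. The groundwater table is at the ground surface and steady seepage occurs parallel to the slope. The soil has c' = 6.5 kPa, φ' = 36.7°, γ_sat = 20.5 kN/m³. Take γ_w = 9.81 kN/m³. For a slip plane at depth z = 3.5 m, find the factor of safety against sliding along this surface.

With seepage parallel to the slope and the water table at the surface, the effective normal stress on the slip plane uses the buoyant unit weight γ' = γ_sat − γ_w while the driving shear stress uses γ_sat:
FS = [c' + γ' z cos²β tanφ'] / [γ_sat z sinβ cosβ]
γ' = 20.5 − 9.81 = 10.69 kN/m³
Numerator = 6.5 + 10.69·3.5·cos²16.4°·tan36.7° = 6.5 + 10.69·3.5·0.9203·0.7454 = 32.165 kPa
Denominator = 20.5·3.5·sin16.4°·cos16.4° = 20.5·3.5·0.2823·0.9593 = 19.434 kPa
FS = 32.165 / 19.434 = 1.655

FS = 1.66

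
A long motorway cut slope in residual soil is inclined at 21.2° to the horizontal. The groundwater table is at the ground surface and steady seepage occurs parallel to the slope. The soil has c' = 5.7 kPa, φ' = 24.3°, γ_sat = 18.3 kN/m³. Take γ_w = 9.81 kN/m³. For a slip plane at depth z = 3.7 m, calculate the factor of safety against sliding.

With seepage parallel to the slope and the water table at the surface, the effective normal stress on the slip plane uses the buoyant unit weight γ' = γ_sat − γ_w while the driving shear stress uses γ_sat:
FS = [c' + γ' z cos²β tanφ'] / [γ_sat z sinβ cosβ]
γ' = 18.3 − 9.81 = 8.49 kN/m³
Numerator = 5.7 + 8.49·3.7·cos²21.2°·tan24.3° = 5.7 + 8.49·3.7·0.8692·0.4515 = 18.029 kPa
Denominator = 18.3·3.7·sin21.2°·cos21.2° = 18.3·3.7·0.3616·0.9323 = 22.829 kPa
FS = 18.029 / 22.829 = 0.790

FS = 0.79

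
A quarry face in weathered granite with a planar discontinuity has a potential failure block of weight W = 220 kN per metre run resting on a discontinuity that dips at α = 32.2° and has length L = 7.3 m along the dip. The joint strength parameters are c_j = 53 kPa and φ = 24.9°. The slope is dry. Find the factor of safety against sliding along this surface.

FS = 4.04

Resolving the block weight along and normal to the plane and applying the Mohr–Coulomb strength on the joint:
N' = W cosα = 220·cos32.2° = 186.2 kN/m
Driving force T = W sinα = 220·sin32.2° = 117.2 kN/m
Resisting force R = c_j·L + N'·tanφ = 53·7.3 + 186.2·tan24.9° = 386.9 + 86.4 = 473.3 kN/m
FS = R / T = 473.3 / 117.2 = 4.037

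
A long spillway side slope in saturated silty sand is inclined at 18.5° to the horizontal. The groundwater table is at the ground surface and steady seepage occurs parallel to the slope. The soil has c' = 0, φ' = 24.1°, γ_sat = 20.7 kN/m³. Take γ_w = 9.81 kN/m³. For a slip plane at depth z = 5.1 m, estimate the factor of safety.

FS = 0.70

With seepage parallel to the slope and the water table at the surface, the effective normal stress on the slip plane uses the buoyant unit weight γ' = γ_sat − γ_w while the driving shear stress uses γ_sat:
FS = [c' + γ' z cos²β tanφ'] / [γ_sat z sinβ cosβ]
(For c' = 0 this reduces to FS = (γ'/γ_sat)·tanφ'/tanβ.)
γ' = 20.7 − 9.81 = 10.89 kN/m³
Numerator = 0.0 + 10.89·5.1·cos²18.5°·tan24.1° = 0.0 + 10.89·5.1·0.8993·0.4473 = 22.342 kPa
Denominator = 20.7·5.1·sin18.5°·cos18.5° = 20.7·5.1·0.3173·0.9483 = 31.767 kPa
FS = 22.342 / 31.767 = 0.703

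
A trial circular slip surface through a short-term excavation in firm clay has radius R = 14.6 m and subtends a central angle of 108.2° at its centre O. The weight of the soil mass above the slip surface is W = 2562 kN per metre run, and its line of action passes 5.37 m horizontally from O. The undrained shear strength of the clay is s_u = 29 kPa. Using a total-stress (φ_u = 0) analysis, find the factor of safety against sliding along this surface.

Taking moments about the centre O, the resisting moment is provided by the undrained shear strength acting along the arc:
Arc length L_a = R·θ = 14.6·(108.2°·π/180) = 14.6·1.8884 = 27.57 m
M_R = s_u·L_a·R = 29·27.57·14.6 = 11673.7 kN·m/m
M_D = W·d = 2562·5.37 = 13757.9 kN·m/m
FS = M_R / M_D = 11673.7 / 13757.9 = 0.849

FS = 0.85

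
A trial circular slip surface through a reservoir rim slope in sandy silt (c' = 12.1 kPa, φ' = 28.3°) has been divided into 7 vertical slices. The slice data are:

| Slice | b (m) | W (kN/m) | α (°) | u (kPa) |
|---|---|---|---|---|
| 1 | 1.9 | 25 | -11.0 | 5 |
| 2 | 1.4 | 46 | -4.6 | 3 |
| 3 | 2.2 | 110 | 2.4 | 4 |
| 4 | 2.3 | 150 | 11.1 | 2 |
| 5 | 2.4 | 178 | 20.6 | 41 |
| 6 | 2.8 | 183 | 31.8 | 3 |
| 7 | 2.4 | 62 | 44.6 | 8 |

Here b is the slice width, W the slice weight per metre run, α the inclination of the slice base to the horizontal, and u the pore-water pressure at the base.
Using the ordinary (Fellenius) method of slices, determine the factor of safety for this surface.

FS = 2.15

Ordinary method of slices: FS = Σ[c'·Δl_i + (W_i cosα_i − u_i·Δl_i)·tanφ'] / Σ W_i sinα_i, with Δl_i = b_i / cosα_i.
Slice 1: Δl = 1.9/cos(-11.0°) = 1.936 m; N'_1 = 25·cos(-11.0°) − 5·1.936 = 14.9; c'Δl = 23.42; W sinα = -4.8
Slice 2: Δl = 1.4/cos(-4.6°) = 1.405 m; N'_2 = 46·cos(-4.6°) − 3·1.405 = 41.6; c'Δl = 16.99; W sinα = -3.7
Slice 3: Δl = 2.2/cos2.4° = 2.202 m; N'_3 = 110·cos2.4° − 4·2.202 = 101.1; c'Δl = 26.64; W sinα = 4.6
Slice 4: Δl = 2.3/cos11.1° = 2.344 m; N'_4 = 150·cos11.1° − 2·2.344 = 142.5; c'Δl = 28.36; W sinα = 28.9
Slice 5: Δl = 2.4/cos20.6° = 2.564 m; N'_5 = 178·cos20.6° − 41·2.564 = 61.5; c'Δl = 31.02; W sinα = 62.6
Slice 6: Δl = 2.8/cos31.8° = 3.295 m; N'_6 = 183·cos31.8° − 3·3.295 = 145.6; c'Δl = 39.86; W sinα = 96.4
Slice 7: Δl = 2.4/cos44.6° = 3.371 m; N'_7 = 62·cos44.6° − 8·3.371 = 17.2; c'Δl = 40.79; W sinα = 43.5
Σc'Δl = 207.1 kN/m; ΣN' = 524.4 kN/m; ΣW sinα = 227.6 kN/m
Resisting = 207.1 + 524.4·tan28.3° = 207.1 + 282.4 = 489.5 kN/m
FS = 489.5 / 227.6 = 2.150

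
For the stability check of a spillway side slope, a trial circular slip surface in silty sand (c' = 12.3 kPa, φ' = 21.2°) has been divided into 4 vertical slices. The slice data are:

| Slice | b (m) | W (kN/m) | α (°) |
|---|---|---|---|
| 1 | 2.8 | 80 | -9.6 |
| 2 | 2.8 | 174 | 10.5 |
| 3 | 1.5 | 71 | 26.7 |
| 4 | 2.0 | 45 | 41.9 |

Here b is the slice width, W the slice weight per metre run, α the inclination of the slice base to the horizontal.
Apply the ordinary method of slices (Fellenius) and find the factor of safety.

Ordinary method of slices: FS = Σ[c'·Δl_i + (W_i cosα_i)·tanφ'] / Σ W_i sinα_i, with Δl_i = b_i / cosα_i.
Slice 1: Δl = 2.8/cos(-9.6°) = 2.840 m; N'_1 = 80·cos(-9.6°) = 78.9; c'Δl = 34.93; W sinα = -13.3
Slice 2: Δl = 2.8/cos10.5° = 2.848 m; N'_2 = 174·cos10.5° = 171.1; c'Δl = 35.03; W sinα = 31.7
Slice 3: Δl = 1.5/cos26.7° = 1.679 m; N'_3 = 71·cos26.7° = 63.4; c'Δl = 20.65; W sinα = 31.9
Slice 4: Δl = 2.0/cos41.9° = 2.687 m; N'_4 = 45·cos41.9° = 33.5; c'Δl = 33.05; W sinα = 30.1
Σc'Δl = 123.7 kN/m; ΣN' = 346.9 kN/m; ΣW sinα = 80.3 kN/m
Resisting = 123.7 + 346.9·tan21.2° = 123.7 + 134.5 = 258.2 kN/m
FS = 258.2 / 80.3 = 3.215

FS = 3.21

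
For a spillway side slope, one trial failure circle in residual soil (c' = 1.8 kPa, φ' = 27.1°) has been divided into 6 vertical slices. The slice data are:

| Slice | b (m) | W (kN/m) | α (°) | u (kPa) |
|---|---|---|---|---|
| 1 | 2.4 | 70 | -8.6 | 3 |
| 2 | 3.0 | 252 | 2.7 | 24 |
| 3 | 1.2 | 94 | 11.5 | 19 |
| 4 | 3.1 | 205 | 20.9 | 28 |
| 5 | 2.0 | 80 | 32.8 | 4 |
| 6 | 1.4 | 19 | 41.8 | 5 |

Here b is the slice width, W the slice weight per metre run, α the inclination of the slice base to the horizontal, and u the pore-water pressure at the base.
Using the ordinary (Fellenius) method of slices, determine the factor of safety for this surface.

Ordinary method of slices: FS = Σ[c'·Δl_i + (W_i cosα_i − u_i·Δl_i)·tanφ'] / Σ W_i sinα_i, with Δl_i = b_i / cosα_i.
Slice 1: Δl = 2.4/cos(-8.6°) = 2.427 m; N'_1 = 70·cos(-8.6°) − 3·2.427 = 61.9; c'Δl = 4.37; W sinα = -10.5
Slice 2: Δl = 3.0/cos2.7° = 3.003 m; N'_2 = 252·cos2.7° − 24·3.003 = 179.6; c'Δl = 5.41; W sinα = 11.9
Slice 3: Δl = 1.2/cos11.5° = 1.225 m; N'_3 = 94·cos11.5° − 19·1.225 = 68.8; c'Δl = 2.20; W sinα = 18.7
Slice 4: Δl = 3.1/cos20.9° = 3.318 m; N'_4 = 205·cos20.9° − 28·3.318 = 98.6; c'Δl = 5.97; W sinα = 73.1
Slice 5: Δl = 2.0/cos32.8° = 2.379 m; N'_5 = 80·cos32.8° − 4·2.379 = 57.7; c'Δl = 4.28; W sinα = 43.3
Slice 6: Δl = 1.4/cos41.8° = 1.878 m; N'_6 = 19·cos41.8° − 5·1.878 = 4.8; c'Δl = 3.38; W sinα = 12.7
Σc'Δl = 25.6 kN/m; ΣN' = 471.5 kN/m; ΣW sinα = 149.3 kN/m
Resisting = 25.6 + 471.5·tan27.1° = 25.6 + 241.3 = 266.9 kN/m
FS = 266.9 / 149.3 = 1.788

FS = 1.79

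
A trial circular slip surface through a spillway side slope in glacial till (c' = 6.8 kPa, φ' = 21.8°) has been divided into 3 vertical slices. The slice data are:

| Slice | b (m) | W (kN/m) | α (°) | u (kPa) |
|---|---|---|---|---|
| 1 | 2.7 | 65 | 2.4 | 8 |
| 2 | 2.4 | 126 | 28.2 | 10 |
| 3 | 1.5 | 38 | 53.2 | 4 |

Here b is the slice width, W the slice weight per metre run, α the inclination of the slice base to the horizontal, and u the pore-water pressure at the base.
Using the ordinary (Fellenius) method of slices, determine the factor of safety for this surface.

FS = 1.19

Ordinary method of slices: FS = Σ[c'·Δl_i + (W_i cosα_i − u_i·Δl_i)·tanφ'] / Σ W_i sinα_i, with Δl_i = b_i / cosα_i.
Slice 1: Δl = 2.7/cos2.4° = 2.702 m; N'_1 = 65·cos2.4° − 8·2.702 = 43.3; c'Δl = 18.38; W sinα = 2.7
Slice 2: Δl = 2.4/cos28.2° = 2.723 m; N'_2 = 126·cos28.2° − 10·2.723 = 83.8; c'Δl = 18.52; W sinα = 59.5
Slice 3: Δl = 1.5/cos53.2° = 2.504 m; N'_3 = 38·cos53.2° − 4·2.504 = 12.7; c'Δl = 17.03; W sinα = 30.4
Σc'Δl = 53.9 kN/m; ΣN' = 139.9 kN/m; ΣW sinα = 92.7 kN/m
Resisting = 53.9 + 139.9·tan21.8° = 53.9 + 55.9 = 109.9 kN/m
FS = 109.9 / 92.7 = 1.185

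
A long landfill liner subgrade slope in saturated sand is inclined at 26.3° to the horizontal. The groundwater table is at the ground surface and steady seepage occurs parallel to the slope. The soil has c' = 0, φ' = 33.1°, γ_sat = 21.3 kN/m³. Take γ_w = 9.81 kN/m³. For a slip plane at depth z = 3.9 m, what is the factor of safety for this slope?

With seepage parallel to the slope and the water table at the surface, the effective normal stress on the slip plane uses the buoyant unit weight γ' = γ_sat − γ_w while the driving shear stress uses γ_sat:
FS = [c' + γ' z cos²β tanφ'] / [γ_sat z sinβ cosβ]
(For c' = 0 this reduces to FS = (γ'/γ_sat)·tanφ'/tanβ.)
γ' = 21.3 − 9.81 = 11.49 kN/m³
Numerator = 0.0 + 11.49·3.9·cos²26.3°·tan33.1° = 0.0 + 11.49·3.9·0.8037·0.6519 = 23.477 kPa
Denominator = 21.3·3.9·sin26.3°·cos26.3° = 21.3·3.9·0.4431·0.8965 = 32.996 kPa
FS = 23.477 / 32.996 = 0.712

FS = 0.71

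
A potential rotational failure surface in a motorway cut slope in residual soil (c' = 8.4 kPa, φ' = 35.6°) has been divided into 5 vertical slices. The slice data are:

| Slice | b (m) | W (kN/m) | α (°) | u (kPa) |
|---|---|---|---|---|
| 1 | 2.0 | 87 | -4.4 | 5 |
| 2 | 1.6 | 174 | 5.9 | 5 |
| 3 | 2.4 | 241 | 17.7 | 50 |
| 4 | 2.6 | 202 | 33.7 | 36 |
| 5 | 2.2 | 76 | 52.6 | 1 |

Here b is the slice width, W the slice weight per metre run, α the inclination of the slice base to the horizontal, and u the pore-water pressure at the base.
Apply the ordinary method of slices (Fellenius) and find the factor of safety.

Ordinary method of slices: FS = Σ[c'·Δl_i + (W_i cosα_i − u_i·Δl_i)·tanφ'] / Σ W_i sinα_i, with Δl_i = b_i / cosα_i.
Slice 1: Δl = 2.0/cos(-4.4°) = 2.006 m; N'_1 = 87·cos(-4.4°) − 5·2.006 = 76.7; c'Δl = 16.85; W sinα = -6.7
Slice 2: Δl = 1.6/cos5.9° = 1.609 m; N'_2 = 174·cos5.9° − 5·1.609 = 165.0; c'Δl = 13.51; W sinα = 17.9
Slice 3: Δl = 2.4/cos17.7° = 2.519 m; N'_3 = 241·cos17.7° − 50·2.519 = 103.6; c'Δl = 21.16; W sinα = 73.3
Slice 4: Δl = 2.6/cos33.7° = 3.125 m; N'_4 = 202·cos33.7° − 36·3.125 = 55.5; c'Δl = 26.25; W sinα = 112.1
Slice 5: Δl = 2.2/cos52.6° = 3.622 m; N'_5 = 76·cos52.6° − 1·3.622 = 42.5; c'Δl = 30.43; W sinα = 60.4
Σc'Δl = 108.2 kN/m; ΣN' = 443.5 kN/m; ΣW sinα = 256.9 kN/m
Resisting = 108.2 + 443.5·tan35.6° = 108.2 + 317.5 = 425.7 kN/m
FS = 425.7 / 256.9 = 1.657

FS = 1.66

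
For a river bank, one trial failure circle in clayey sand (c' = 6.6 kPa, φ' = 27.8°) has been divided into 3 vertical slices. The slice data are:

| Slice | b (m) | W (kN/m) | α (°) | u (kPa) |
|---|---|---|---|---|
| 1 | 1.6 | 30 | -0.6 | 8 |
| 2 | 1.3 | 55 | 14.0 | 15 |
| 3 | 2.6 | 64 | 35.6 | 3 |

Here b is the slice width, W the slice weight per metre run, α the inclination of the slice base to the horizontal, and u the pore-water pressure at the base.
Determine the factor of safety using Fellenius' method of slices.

Ordinary method of slices: FS = Σ[c'·Δl_i + (W_i cosα_i − u_i·Δl_i)·tanφ'] / Σ W_i sinα_i, with Δl_i = b_i / cosα_i.
Slice 1: Δl = 1.6/cos(-0.6°) = 1.600 m; N'_1 = 30·cos(-0.6°) − 8·1.600 = 17.2; c'Δl = 10.56; W sinα = -0.3
Slice 2: Δl = 1.3/cos14.0° = 1.340 m; N'_2 = 55·cos14.0° − 15·1.340 = 33.3; c'Δl = 8.84; W sinα = 13.3
Slice 3: Δl = 2.6/cos35.6° = 3.198 m; N'_3 = 64·cos35.6° − 3·3.198 = 42.4; c'Δl = 21.10; W sinα = 37.3
Σc'Δl = 40.5 kN/m; ΣN' = 92.9 kN/m; ΣW sinα = 50.2 kN/m
Resisting = 40.5 + 92.9·tan27.8° = 40.5 + 49.0 = 89.5 kN/m
FS = 89.5 / 50.2 = 1.781

FS = 1.78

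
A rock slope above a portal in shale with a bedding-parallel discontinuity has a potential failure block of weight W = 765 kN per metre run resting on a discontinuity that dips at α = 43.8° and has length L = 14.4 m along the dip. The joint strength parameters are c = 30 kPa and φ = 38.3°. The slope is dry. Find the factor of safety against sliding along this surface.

Resolving the block weight along and normal to the plane and applying the Mohr–Coulomb strength on the joint:
N' = W cosα = 765·cos43.8° = 552.1 kN/m
Driving force T = W sinα = 765·sin43.8° = 529.5 kN/m
Resisting force R = c·L + N'·tanφ = 30·14.4 + 552.1·tan38.3° = 432.0 + 436.1 = 868.1 kN/m
FS = R / T = 868.1 / 529.5 = 1.639

FS = 1.64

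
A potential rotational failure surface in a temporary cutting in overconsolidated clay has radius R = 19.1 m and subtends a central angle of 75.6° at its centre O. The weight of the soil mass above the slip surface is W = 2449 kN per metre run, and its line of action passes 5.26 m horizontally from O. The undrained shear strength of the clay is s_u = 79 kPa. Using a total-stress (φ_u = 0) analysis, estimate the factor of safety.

Taking moments about the centre O, the resisting moment is provided by the undrained shear strength acting along the arc:
Arc length L_a = R·θ = 19.1·(75.6°·π/180) = 19.1·1.3195 = 25.20 m
M_R = s_u·L_a·R = 79·25.20·19.1 = 38027.1 kN·m/m
M_D = W·d = 2449·5.26 = 12881.7 kN·m/m
FS = M_R / M_D = 38027.1 / 12881.7 = 2.952

FS = 2.95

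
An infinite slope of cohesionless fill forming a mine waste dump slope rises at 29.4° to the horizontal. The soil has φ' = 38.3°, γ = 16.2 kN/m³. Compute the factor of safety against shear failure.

For a dry cohesionless infinite slope the factor of safety is FS = tanφ' / tanβ.
FS = tan38.3° / tan29.4° = 0.7898 / 0.5635 = 1.402

FS = 1.40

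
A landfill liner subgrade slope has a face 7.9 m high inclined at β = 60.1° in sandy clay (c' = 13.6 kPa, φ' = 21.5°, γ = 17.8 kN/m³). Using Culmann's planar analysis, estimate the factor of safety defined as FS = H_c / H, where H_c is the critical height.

FS = 1.43

H_c = (4c'/γ) · sinβ cosφ' / [1 − cos(β − φ')]
    = (4·13.6/17.8) · sin60.1°·cos21.5° / [1 − cos38.6°]
    = 3.056 · 0.8066 / 0.2185 = 11.28 m
FS = H_c / H = 11.28 / 7.9 = 1.428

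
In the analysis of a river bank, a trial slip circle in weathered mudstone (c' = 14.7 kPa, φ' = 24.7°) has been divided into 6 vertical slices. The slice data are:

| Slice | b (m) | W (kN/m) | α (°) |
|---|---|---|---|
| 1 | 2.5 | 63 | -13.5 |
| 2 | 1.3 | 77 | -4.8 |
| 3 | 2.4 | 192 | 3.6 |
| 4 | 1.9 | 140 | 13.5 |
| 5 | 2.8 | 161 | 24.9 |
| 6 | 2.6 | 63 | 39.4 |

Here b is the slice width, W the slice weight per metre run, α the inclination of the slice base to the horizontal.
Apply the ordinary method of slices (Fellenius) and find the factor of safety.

Ordinary method of slices: FS = Σ[c'·Δl_i + (W_i cosα_i)·tanφ'] / Σ W_i sinα_i, with Δl_i = b_i / cosα_i.
Slice 1: Δl = 2.5/cos(-13.5°) = 2.571 m; N'_1 = 63·cos(-13.5°) = 61.3; c'Δl = 37.79; W sinα = -14.7
Slice 2: Δl = 1.3/cos(-4.8°) = 1.305 m; N'_2 = 77·cos(-4.8°) = 76.7; c'Δl = 19.18; W sinα = -6.4
Slice 3: Δl = 2.4/cos3.6° = 2.405 m; N'_3 = 192·cos3.6° = 191.6; c'Δl = 35.35; W sinα = 12.1
Slice 4: Δl = 1.9/cos13.5° = 1.954 m; N'_4 = 140·cos13.5° = 136.1; c'Δl = 28.72; W sinα = 32.7
Slice 5: Δl = 2.8/cos24.9° = 3.087 m; N'_5 = 161·cos24.9° = 146.0; c'Δl = 45.38; W sinα = 67.8
Slice 6: Δl = 2.6/cos39.4° = 3.365 m; N'_6 = 63·cos39.4° = 48.7; c'Δl = 49.46; W sinα = 40.0
Σc'Δl = 215.9 kN/m; ΣN' = 660.5 kN/m; ΣW sinα = 131.4 kN/m
Resisting = 215.9 + 660.5·tan24.7° = 215.9 + 303.8 = 519.7 kN/m
FS = 519.7 / 131.4 = 3.956

FS = 3.96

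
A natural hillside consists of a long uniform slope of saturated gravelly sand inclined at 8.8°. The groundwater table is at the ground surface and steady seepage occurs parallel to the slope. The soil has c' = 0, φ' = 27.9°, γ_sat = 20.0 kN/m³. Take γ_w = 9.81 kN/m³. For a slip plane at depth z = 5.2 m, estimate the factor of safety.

FS = 1.74

With seepage parallel to the slope and the water table at the surface, the effective normal stress on the slip plane uses the buoyant unit weight γ' = γ_sat − γ_w while the driving shear stress uses γ_sat:
FS = [c' + γ' z cos²β tanφ'] / [γ_sat z sinβ cosβ]
(For c' = 0 this reduces to FS = (γ'/γ_sat)·tanφ'/tanβ.)
γ' = 20.0 − 9.81 = 10.19 kN/m³
Numerator = 0.0 + 10.19·5.2·cos²8.8°·tan27.9° = 0.0 + 10.19·5.2·0.9766·0.5295 = 27.399 kPa
Denominator = 20.0·5.2·sin8.8°·cos8.8° = 20.0·5.2·0.1530·0.9882 = 15.723 kPa
FS = 27.399 / 15.723 = 1.743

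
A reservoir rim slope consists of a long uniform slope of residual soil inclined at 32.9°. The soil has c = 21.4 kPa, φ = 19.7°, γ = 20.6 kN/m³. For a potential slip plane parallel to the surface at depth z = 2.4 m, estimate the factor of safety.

FS = 1.50

For an infinite slope with a slip plane parallel to the surface (no pore pressure): FS = [c + γz cos²β tanφ] / [γz sinβ cosβ].
γz = 20.6·2.4 = 49.44 kN/m²
Numerator = 21.4 + 49.44·cos²32.9°·tan19.7° = 21.4 + 49.44·0.7050·0.3581 = 33.879 kPa
Denominator = 49.44·sin32.9°·cos32.9° = 49.44·0.5432·0.8396 = 22.548 kPa
FS = 33.879 / 22.548 = 1.503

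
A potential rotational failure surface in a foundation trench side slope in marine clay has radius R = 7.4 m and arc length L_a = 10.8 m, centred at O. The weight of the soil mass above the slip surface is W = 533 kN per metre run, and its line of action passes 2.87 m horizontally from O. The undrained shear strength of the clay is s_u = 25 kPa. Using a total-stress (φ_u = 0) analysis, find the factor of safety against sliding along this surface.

Taking moments about the centre O, the resisting moment is provided by the undrained shear strength acting along the arc:
M_R = s_u·L_a·R = 25·10.80·7.4 = 1998.0 kN·m/m
M_D = W·d = 533·2.87 = 1529.7 kN·m/m
FS = M_R / M_D = 1998.0 / 1529.7 = 1.306

FS = 1.31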